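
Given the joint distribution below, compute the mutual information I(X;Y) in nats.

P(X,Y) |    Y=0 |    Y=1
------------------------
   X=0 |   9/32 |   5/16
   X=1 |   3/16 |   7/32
0.0001 nats

Mutual information: I(X;Y) = H(X) + H(Y) - H(X,Y)

Marginals:
P(X) = (19/32, 13/32), H(X) = 0.6755 nats
P(Y) = (15/32, 17/32), H(Y) = 0.6912 nats

Joint entropy: H(X,Y) = 1.3666 nats

I(X;Y) = 0.6755 + 0.6912 - 1.3666 = 0.0001 nats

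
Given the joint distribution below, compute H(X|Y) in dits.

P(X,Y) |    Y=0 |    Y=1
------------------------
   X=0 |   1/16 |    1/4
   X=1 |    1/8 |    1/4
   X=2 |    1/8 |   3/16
0.4686 dits

Using the chain rule: H(X|Y) = H(X,Y) - H(Y)

First, compute H(X,Y) = 0.7384 dits

Marginal P(Y) = (5/16, 11/16)
H(Y) = 0.2697 dits

H(X|Y) = H(X,Y) - H(Y) = 0.7384 - 0.2697 = 0.4686 dits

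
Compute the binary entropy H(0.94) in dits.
0.0986 dits

The binary entropy function is:
H(p) = -p log(p) - (1-p) log(1-p)

H(0.94) = -0.94 × log_10(0.94) - 0.06 × log_10(0.06)
H(0.94) = 0.0986 dits

Note: Binary entropy is maximized at p=0.5 (H=1 bit) and minimized at p=0 or p=1 (H=0).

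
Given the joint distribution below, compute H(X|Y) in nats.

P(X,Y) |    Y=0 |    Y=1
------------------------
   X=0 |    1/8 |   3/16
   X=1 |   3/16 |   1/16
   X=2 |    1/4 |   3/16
1.0361 nats

Using the chain rule: H(X|Y) = H(X,Y) - H(Y)

First, compute H(X,Y) = 1.7214 nats

Marginal P(Y) = (9/16, 7/16)
H(Y) = 0.6853 nats

H(X|Y) = H(X,Y) - H(Y) = 1.7214 - 0.6853 = 1.0361 nats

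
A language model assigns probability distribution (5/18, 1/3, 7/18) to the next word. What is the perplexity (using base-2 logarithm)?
2.9722

Perplexity is 2^H (or exp(H) for natural log).

First, H = -Σ p log p = 1.5715 bits
Perplexity = 2^1.5715 = 2.9722

Interpretation: The model's uncertainty is equivalent to choosing uniformly among 3.0 options.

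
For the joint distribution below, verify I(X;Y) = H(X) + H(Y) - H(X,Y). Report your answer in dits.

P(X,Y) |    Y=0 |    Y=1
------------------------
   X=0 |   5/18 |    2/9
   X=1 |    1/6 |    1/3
I(X;Y) = 0.0110 dits

Mutual information has multiple equivalent forms:
- I(X;Y) = H(X) - H(X|Y)
- I(X;Y) = H(Y) - H(Y|X)
- I(X;Y) = H(X) + H(Y) - H(X,Y)

Computing all quantities:
H(X) = 0.3010, H(Y) = 0.2983, H(X,Y) = 0.5884
H(X|Y) = 0.2901, H(Y|X) = 0.2874

Verification:
H(X) - H(X|Y) = 0.3010 - 0.2901 = 0.0110
H(Y) - H(Y|X) = 0.2983 - 0.2874 = 0.0110
H(X) + H(Y) - H(X,Y) = 0.3010 + 0.2983 - 0.5884 = 0.0110

All forms give I(X;Y) = 0.0110 dits. ✓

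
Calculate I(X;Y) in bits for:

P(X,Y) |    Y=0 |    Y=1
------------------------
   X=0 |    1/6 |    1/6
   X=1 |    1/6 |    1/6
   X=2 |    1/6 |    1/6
0.0000 bits

Mutual information: I(X;Y) = H(X) + H(Y) - H(X,Y)

Marginals:
P(X) = (1/3, 1/3, 1/3), H(X) = 1.5850 bits
P(Y) = (1/2, 1/2), H(Y) = 1.0000 bits

Joint entropy: H(X,Y) = 2.5850 bits

I(X;Y) = 1.5850 + 1.0000 - 2.5850 = 0.0000 bits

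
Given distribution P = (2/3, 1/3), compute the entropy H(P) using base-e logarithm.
0.6365 nats

Shannon entropy is H(X) = -Σ p(x) log p(x).

For P = (2/3, 1/3):
H = -2/3 × log_e(2/3) -1/3 × log_e(1/3)
H = 0.6365 nats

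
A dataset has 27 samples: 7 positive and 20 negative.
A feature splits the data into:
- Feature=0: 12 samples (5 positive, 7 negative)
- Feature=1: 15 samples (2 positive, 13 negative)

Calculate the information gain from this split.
0.0754 bits

Information Gain = H(Y) - H(Y|Feature)

Before split:
P(positive) = 7/27 = 0.2593
H(Y) = 0.8256 bits

After split:
Feature=0: H = 0.9799 bits (weight = 12/27)
Feature=1: H = 0.5665 bits (weight = 15/27)
H(Y|Feature) = (12/27)×0.9799 + (15/27)×0.5665 = 0.7502 bits

Information Gain = 0.8256 - 0.7502 = 0.0754 bits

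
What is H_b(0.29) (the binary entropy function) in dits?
0.2615 dits

The binary entropy function is:
H(p) = -p log(p) - (1-p) log(1-p)

H(0.29) = -0.29 × log_10(0.29) - 0.71 × log_10(0.71)
H(0.29) = 0.2615 dits

Note: Binary entropy is maximized at p=0.5 (H=1 bit) and minimized at p=0 or p=1 (H=0).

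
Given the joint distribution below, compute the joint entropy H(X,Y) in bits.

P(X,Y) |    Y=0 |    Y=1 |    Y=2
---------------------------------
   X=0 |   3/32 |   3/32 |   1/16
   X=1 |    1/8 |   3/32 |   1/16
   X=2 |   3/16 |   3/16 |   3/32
3.0613 bits

Joint entropy is H(X,Y) = -Σ_{x,y} p(x,y) log p(x,y).

Summing over all non-zero entries:
H(X,Y) = -[3/32·log_2(3/32) + 3/32·log_2(3/32) + 1/16·log_2(1/16) + 1/8·log_2(1/8) + 3/32·log_2(3/32) + 1/16·log_2(1/16) + 3/16·log_2(3/16) + 3/16·log_2(3/16) + 3/32·log_2(3/32)]
H(X,Y) = 3.0613 bits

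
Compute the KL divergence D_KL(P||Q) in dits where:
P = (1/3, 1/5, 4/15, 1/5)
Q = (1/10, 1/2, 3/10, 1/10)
0.1413 dits

KL divergence: D_KL(P||Q) = Σ p(x) log(p(x)/q(x))

Computing term by term:
  x=0: 1/3 × log_10[(1/3)/(1/10)] = 1/3 × 0.5229 = 0.1743
  x=1: 1/5 × log_10[(1/5)/(1/2)] = 1/5 × -0.3979 = -0.0796
  x=2: 4/15 × log_10[(4/15)/(3/10)] = 4/15 × -0.0512 = -0.0136
  x=3: 1/5 × log_10[(1/5)/(1/10)] = 1/5 × 0.3010 = 0.0602

D_KL(P||Q) = 0.1413 dits

Note: KL divergence is always non-negative and equals 0 iff P = Q.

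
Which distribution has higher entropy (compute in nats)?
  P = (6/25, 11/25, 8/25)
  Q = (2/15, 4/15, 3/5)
P

Computing entropies in nats:
H(P) = 1.0684
H(Q) = 0.9276

Distribution P has higher entropy.

Intuition: The distribution closer to uniform (more spread out) has higher entropy.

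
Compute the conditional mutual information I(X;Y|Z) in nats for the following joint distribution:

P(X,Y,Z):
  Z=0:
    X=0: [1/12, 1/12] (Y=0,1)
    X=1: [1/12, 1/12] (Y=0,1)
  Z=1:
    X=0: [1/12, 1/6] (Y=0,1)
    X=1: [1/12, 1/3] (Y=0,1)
0.0073 nats

Conditional mutual information: I(X;Y|Z) = H(X|Z) + H(Y|Z) - H(X,Y|Z)

H(Z) = 0.6365
H(X,Z) = 1.3086 → H(X|Z) = 0.6721
H(Y,Z) = 1.2425 → H(Y|Z) = 0.6059
H(X,Y,Z) = 1.9073 → H(X,Y|Z) = 1.2708

I(X;Y|Z) = 0.6721 + 0.6059 - 1.2708 = 0.0073 nats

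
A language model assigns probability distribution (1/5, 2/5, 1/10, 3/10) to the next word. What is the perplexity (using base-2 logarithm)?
3.5961

Perplexity is 2^H (or exp(H) for natural log).

First, H = -Σ p log p = 1.8464 bits
Perplexity = 2^1.8464 = 3.5961

Interpretation: The model's uncertainty is equivalent to choosing uniformly among 3.6 options.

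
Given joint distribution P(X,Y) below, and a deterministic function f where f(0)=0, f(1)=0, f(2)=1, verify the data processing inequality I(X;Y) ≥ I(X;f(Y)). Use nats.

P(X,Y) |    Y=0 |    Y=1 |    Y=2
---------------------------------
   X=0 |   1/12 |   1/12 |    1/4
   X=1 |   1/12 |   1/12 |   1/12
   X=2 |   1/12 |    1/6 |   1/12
I(X;Y) = 0.0604, I(X;f(Y)) = 0.0522, inequality holds: 0.0604 ≥ 0.0522

Data Processing Inequality: For any Markov chain X → Y → Z, we have I(X;Y) ≥ I(X;Z).

Here Z = f(Y) is a deterministic function of Y, forming X → Y → Z.

Original I(X;Y) = 0.0604 nats

After applying f:
P(X,Z) where Z=f(Y):
- P(X,Z=0) = P(X,Y=0) + P(X,Y=1)
- P(X,Z=1) = P(X,Y=2)

I(X;Z) = I(X;f(Y)) = 0.0522 nats

Verification: 0.0604 ≥ 0.0522 ✓

Information cannot be created by processing; the function f can only lose information about X.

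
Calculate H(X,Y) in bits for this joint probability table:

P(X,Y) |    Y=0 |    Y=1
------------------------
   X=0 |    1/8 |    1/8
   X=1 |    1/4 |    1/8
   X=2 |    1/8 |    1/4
2.5000 bits

Joint entropy is H(X,Y) = -Σ_{x,y} p(x,y) log p(x,y).

Summing over all non-zero entries:
H(X,Y) = -[1/8·log_2(1/8) + 1/8·log_2(1/8) + 1/4·log_2(1/4) + 1/8·log_2(1/8) + 1/8·log_2(1/8) + 1/4·log_2(1/4)]
H(X,Y) = 2.5000 bits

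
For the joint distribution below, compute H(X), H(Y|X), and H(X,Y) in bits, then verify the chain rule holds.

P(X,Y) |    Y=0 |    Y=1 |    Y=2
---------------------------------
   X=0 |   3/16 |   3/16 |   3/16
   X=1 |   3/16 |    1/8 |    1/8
H(X,Y) = 2.5613, H(X) = 0.9887, H(Y|X) = 1.5726 (all in bits)

Chain rule: H(X,Y) = H(X) + H(Y|X)

Left side — joint entropy directly:
H(X,Y) = -Σ p(x,y) log p(x,y) = 2.5613 bits

Right side — compute H(Y|X) from the conditional distributions:
P(X) = (9/16, 7/16), so H(X) = 0.9887 bits
H(Y|X) = Σ_x P(X=x) · H(Y|X=x):
  P(Y|X=0) = (1/3, 1/3, 1/3), H(Y|X=0) = 1.5850, weight P(X=0) = 9/16
  P(Y|X=1) = (3/7, 2/7, 2/7), H(Y|X=1) = 1.5567, weight P(X=1) = 7/16
H(Y|X) = 1.5726 bits

H(X) + H(Y|X) = 0.9887 + 1.5726 = 2.5613 bits

Both sides equal 2.5613 bits. ✓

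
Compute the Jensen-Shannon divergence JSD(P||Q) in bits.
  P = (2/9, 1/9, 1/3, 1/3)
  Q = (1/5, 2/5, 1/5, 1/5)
0.0872 bits

Jensen-Shannon divergence is:
JSD(P||Q) = 0.5 × D_KL(P||M) + 0.5 × D_KL(Q||M)
where M = 0.5 × (P + Q) is the mixture distribution.

M = 0.5 × (2/9, 1/9, 1/3, 1/3) + 0.5 × (1/5, 2/5, 1/5, 1/5) = (0.211111, 0.255556, 4/15, 4/15)

D_KL(P||M) = 0.0975 bits
D_KL(Q||M) = 0.0769 bits

JSD(P||Q) = 0.5 × 0.0975 + 0.5 × 0.0769 = 0.0872 bits

Unlike KL divergence, JSD is symmetric and bounded: 0 ≤ JSD ≤ log(2).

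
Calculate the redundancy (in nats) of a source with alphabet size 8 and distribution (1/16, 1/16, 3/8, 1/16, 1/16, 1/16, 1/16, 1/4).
0.3253 nats

Redundancy measures how far a source is from maximum entropy:
R = H_max - H(X)

Maximum entropy for 8 symbols: H_max = log_e(8) = 2.0794 nats
Actual entropy: H(X) = 1.7541 nats
Redundancy: R = 2.0794 - 1.7541 = 0.3253 nats

This redundancy represents potential for compression: the source could be compressed by 0.3253 nats per symbol.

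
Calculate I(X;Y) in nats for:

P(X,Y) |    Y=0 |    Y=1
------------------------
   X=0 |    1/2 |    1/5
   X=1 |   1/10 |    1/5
0.0633 nats

Mutual information: I(X;Y) = H(X) + H(Y) - H(X,Y)

Marginals:
P(X) = (7/10, 3/10), H(X) = 0.6109 nats
P(Y) = (3/5, 2/5), H(Y) = 0.6730 nats

Joint entropy: H(X,Y) = 1.2206 nats

I(X;Y) = 0.6109 + 0.6730 - 1.2206 = 0.0633 nats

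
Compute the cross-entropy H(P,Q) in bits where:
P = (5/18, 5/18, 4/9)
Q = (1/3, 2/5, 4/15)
1.6550 bits

Cross-entropy: H(P,Q) = -Σ p(x) log q(x)

Alternatively: H(P,Q) = H(P) + D_KL(P||Q)
H(P) = 1.5466 bits
D_KL(P||Q) = 0.1083 bits

H(P,Q) = 1.5466 + 0.1083 = 1.6550 bits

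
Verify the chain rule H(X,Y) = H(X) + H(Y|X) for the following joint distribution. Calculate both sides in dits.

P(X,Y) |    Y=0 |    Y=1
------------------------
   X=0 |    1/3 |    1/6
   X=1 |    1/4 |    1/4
H(X,Y) = 0.5898, H(X) = 0.3010, H(Y|X) = 0.2887 (all in dits)

Chain rule: H(X,Y) = H(X) + H(Y|X)

Left side — joint entropy directly:
H(X,Y) = -Σ p(x,y) log p(x,y) = 0.5898 dits

Right side — compute H(Y|X) from the conditional distributions:
P(X) = (1/2, 1/2), so H(X) = 0.3010 dits
H(Y|X) = Σ_x P(X=x) · H(Y|X=x):
  P(Y|X=0) = (2/3, 1/3), H(Y|X=0) = 0.2764, weight P(X=0) = 1/2
  P(Y|X=1) = (1/2, 1/2), H(Y|X=1) = 0.3010, weight P(X=1) = 1/2
H(Y|X) = 0.2887 dits

H(X) + H(Y|X) = 0.3010 + 0.2887 = 0.5898 dits

Both sides equal 0.5898 dits. ✓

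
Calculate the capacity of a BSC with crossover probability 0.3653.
0.0530 bits

For a binary symmetric channel (BSC) with error probability p:
Capacity C = 1 - H(p) bits per symbol

where H(p) = -p log₂(p) - (1-p) log₂(1-p) is the binary entropy function.

H(0.3653) = 0.9470 bits
C = 1 - 0.9470 = 0.0530 bits per symbol

This means we can reliably transmit up to 0.0530 bits of information per channel use.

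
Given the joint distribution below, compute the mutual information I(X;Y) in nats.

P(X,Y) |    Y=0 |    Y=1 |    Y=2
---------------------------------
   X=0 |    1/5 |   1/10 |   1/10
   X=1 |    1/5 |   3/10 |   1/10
0.0322 nats

Mutual information: I(X;Y) = H(X) + H(Y) - H(X,Y)

Marginals:
P(X) = (2/5, 3/5), H(X) = 0.6730 nats
P(Y) = (2/5, 2/5, 1/5), H(Y) = 1.0549 nats

Joint entropy: H(X,Y) = 1.6957 nats

I(X;Y) = 0.6730 + 1.0549 - 1.6957 = 0.0322 nats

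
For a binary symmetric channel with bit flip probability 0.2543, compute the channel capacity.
0.1820 bits

For a binary symmetric channel (BSC) with error probability p:
Capacity C = 1 - H(p) bits per symbol

where H(p) = -p log₂(p) - (1-p) log₂(1-p) is the binary entropy function.

H(0.2543) = 0.8180 bits
C = 1 - 0.8180 = 0.1820 bits per symbol

This means we can reliably transmit up to 0.1820 bits of information per channel use.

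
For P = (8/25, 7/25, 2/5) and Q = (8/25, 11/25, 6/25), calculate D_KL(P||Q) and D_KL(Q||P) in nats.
D_KL(P||Q) = 0.0778, D_KL(Q||P) = 0.0763

KL divergence is not symmetric: D_KL(P||Q) ≠ D_KL(Q||P) in general.

D_KL(P||Q) = 0.0778 nats
D_KL(Q||P) = 0.0763 nats

No, they are not equal!

This asymmetry is why KL divergence is not a true distance metric.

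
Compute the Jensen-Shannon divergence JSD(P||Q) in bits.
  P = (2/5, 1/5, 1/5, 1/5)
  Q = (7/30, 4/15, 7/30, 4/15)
0.0238 bits

Jensen-Shannon divergence is:
JSD(P||Q) = 0.5 × D_KL(P||M) + 0.5 × D_KL(Q||M)
where M = 0.5 × (P + Q) is the mixture distribution.

M = 0.5 × (2/5, 1/5, 1/5, 1/5) + 0.5 × (7/30, 4/15, 7/30, 4/15) = (0.316667, 7/30, 0.216667, 7/30)

D_KL(P||M) = 0.0228 bits
D_KL(Q||M) = 0.0249 bits

JSD(P||Q) = 0.5 × 0.0228 + 0.5 × 0.0249 = 0.0238 bits

Unlike KL divergence, JSD is symmetric and bounded: 0 ≤ JSD ≤ log(2).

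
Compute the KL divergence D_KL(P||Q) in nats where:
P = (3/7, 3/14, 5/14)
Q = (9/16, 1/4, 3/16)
0.0806 nats

KL divergence: D_KL(P||Q) = Σ p(x) log(p(x)/q(x))

Computing term by term:
  x=0: 3/7 × log_e[(3/7)/(9/16)] = 3/7 × -0.2719 = -0.1165
  x=1: 3/14 × log_e[(3/14)/(1/4)] = 3/14 × -0.1542 = -0.0330
  x=2: 5/14 × log_e[(5/14)/(3/16)] = 5/14 × 0.6444 = 0.2301

D_KL(P||Q) = 0.0806 nats

Note: KL divergence is always non-negative and equals 0 iff P = Q.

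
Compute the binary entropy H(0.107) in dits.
0.1477 dits

The binary entropy function is:
H(p) = -p log(p) - (1-p) log(1-p)

H(0.107) = -0.107 × log_10(0.107) - 0.893 × log_10(0.893)
H(0.107) = 0.1477 dits

Note: Binary entropy is maximized at p=0.5 (H=1 bit) and minimized at p=0 or p=1 (H=0).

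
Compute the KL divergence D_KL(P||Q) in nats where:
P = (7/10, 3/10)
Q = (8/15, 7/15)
0.0578 nats

KL divergence: D_KL(P||Q) = Σ p(x) log(p(x)/q(x))

Computing term by term:
  x=0: 7/10 × log_e[(7/10)/(8/15)] = 7/10 × 0.2719 = 0.1904
  x=1: 3/10 × log_e[(3/10)/(7/15)] = 3/10 × -0.4418 = -0.1325

D_KL(P||Q) = 0.0578 nats

Note: KL divergence is always non-negative and equals 0 iff P = Q.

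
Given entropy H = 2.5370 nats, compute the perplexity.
12.6417

Perplexity is e^H (or exp(H) for natural log).

H = 2.5370 nats
Perplexity = e^2.5370 = 12.6417

Interpretation: The model's uncertainty is equivalent to choosing uniformly among 12.6 options.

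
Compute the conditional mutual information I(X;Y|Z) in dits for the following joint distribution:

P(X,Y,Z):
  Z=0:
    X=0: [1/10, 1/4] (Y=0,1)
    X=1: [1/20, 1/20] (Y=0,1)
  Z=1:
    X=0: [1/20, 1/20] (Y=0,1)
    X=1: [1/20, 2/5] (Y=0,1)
0.0183 dits

Conditional mutual information: I(X;Y|Z) = H(X|Z) + H(Y|Z) - H(X,Y|Z)

H(Z) = 0.2989
H(X,Z) = 0.5156 → H(X|Z) = 0.2168
H(Y,Z) = 0.5365 → H(Y|Z) = 0.2376
H(X,Y,Z) = 0.7349 → H(X,Y|Z) = 0.4361

I(X;Y|Z) = 0.2168 + 0.2376 - 0.4361 = 0.0183 dits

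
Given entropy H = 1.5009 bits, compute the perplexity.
2.8302

Perplexity is 2^H (or exp(H) for natural log).

H = 1.5009 bits
Perplexity = 2^1.5009 = 2.8302

Interpretation: The model's uncertainty is equivalent to choosing uniformly among 2.8 options.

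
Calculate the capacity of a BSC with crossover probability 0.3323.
0.0827 bits

For a binary symmetric channel (BSC) with error probability p:
Capacity C = 1 - H(p) bits per symbol

where H(p) = -p log₂(p) - (1-p) log₂(1-p) is the binary entropy function.

H(0.3323) = 0.9173 bits
C = 1 - 0.9173 = 0.0827 bits per symbol

This means we can reliably transmit up to 0.0827 bits of information per channel use.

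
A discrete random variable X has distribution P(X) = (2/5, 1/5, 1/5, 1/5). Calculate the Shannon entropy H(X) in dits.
0.5786 dits

Shannon entropy is H(X) = -Σ p(x) log p(x).

For P = (2/5, 1/5, 1/5, 1/5):
H = -2/5 × log_10(2/5) -1/5 × log_10(1/5) -1/5 × log_10(1/5) -1/5 × log_10(1/5)
H = 0.5786 dits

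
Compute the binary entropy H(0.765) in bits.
0.7866 bits

The binary entropy function is:
H(p) = -p log(p) - (1-p) log(1-p)

H(0.765) = -0.765 × log_2(0.765) - 0.235 × log_2(0.235)
H(0.765) = 0.7866 bits

Note: Binary entropy is maximized at p=0.5 (H=1 bit) and minimized at p=0 or p=1 (H=0).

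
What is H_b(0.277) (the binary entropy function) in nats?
0.5901 nats

The binary entropy function is:
H(p) = -p log(p) - (1-p) log(1-p)

H(0.277) = -0.277 × log_e(0.277) - 0.723 × log_e(0.723)
H(0.277) = 0.5901 nats

Note: Binary entropy is maximized at p=0.5 (H=1 bit) and minimized at p=0 or p=1 (H=0).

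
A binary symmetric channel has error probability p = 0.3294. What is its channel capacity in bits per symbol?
0.0857 bits

For a binary symmetric channel (BSC) with error probability p:
Capacity C = 1 - H(p) bits per symbol

where H(p) = -p log₂(p) - (1-p) log₂(1-p) is the binary entropy function.

H(0.3294) = 0.9143 bits
C = 1 - 0.9143 = 0.0857 bits per symbol

This means we can reliably transmit up to 0.0857 bits of information per channel use.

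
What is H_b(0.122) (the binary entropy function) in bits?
0.5351 bits

The binary entropy function is:
H(p) = -p log(p) - (1-p) log(1-p)

H(0.122) = -0.122 × log_2(0.122) - 0.878 × log_2(0.878)
H(0.122) = 0.5351 bits

Note: Binary entropy is maximized at p=0.5 (H=1 bit) and minimized at p=0 or p=1 (H=0).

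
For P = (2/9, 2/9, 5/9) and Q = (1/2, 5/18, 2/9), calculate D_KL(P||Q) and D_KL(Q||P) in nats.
D_KL(P||Q) = 0.2793, D_KL(Q||P) = 0.2638

KL divergence is not symmetric: D_KL(P||Q) ≠ D_KL(Q||P) in general.

D_KL(P||Q) = 0.2793 nats
D_KL(Q||P) = 0.2638 nats

No, they are not equal!

This asymmetry is why KL divergence is not a true distance metric.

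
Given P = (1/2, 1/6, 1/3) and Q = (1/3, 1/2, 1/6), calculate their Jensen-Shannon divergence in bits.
0.0954 bits

Jensen-Shannon divergence is:
JSD(P||Q) = 0.5 × D_KL(P||M) + 0.5 × D_KL(Q||M)
where M = 0.5 × (P + Q) is the mixture distribution.

M = 0.5 × (1/2, 1/6, 1/3) + 0.5 × (1/3, 1/2, 1/6) = (5/12, 1/3, 1/4)

D_KL(P||M) = 0.1032 bits
D_KL(Q||M) = 0.0877 bits

JSD(P||Q) = 0.5 × 0.1032 + 0.5 × 0.0877 = 0.0954 bits

Unlike KL divergence, JSD is symmetric and bounded: 0 ≤ JSD ≤ log(2).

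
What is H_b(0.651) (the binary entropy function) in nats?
0.6468 nats

The binary entropy function is:
H(p) = -p log(p) - (1-p) log(1-p)

H(0.651) = -0.651 × log_e(0.651) - 0.349 × log_e(0.349)
H(0.651) = 0.6468 nats

Note: Binary entropy is maximized at p=0.5 (H=1 bit) and minimized at p=0 or p=1 (H=0).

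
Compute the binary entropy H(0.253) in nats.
0.5656 nats

The binary entropy function is:
H(p) = -p log(p) - (1-p) log(1-p)

H(0.253) = -0.253 × log_e(0.253) - 0.747 × log_e(0.747)
H(0.253) = 0.5656 nats

Note: Binary entropy is maximized at p=0.5 (H=1 bit) and minimized at p=0 or p=1 (H=0).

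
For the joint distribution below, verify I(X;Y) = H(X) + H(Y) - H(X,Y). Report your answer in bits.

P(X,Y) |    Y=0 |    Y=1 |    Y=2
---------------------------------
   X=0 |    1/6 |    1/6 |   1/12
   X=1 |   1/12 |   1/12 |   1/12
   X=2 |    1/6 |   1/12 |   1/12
I(X;Y) = 0.0242 bits

Mutual information has multiple equivalent forms:
- I(X;Y) = H(X) - H(X|Y)
- I(X;Y) = H(Y) - H(Y|X)
- I(X;Y) = H(X) + H(Y) - H(X,Y)

Computing all quantities:
H(X) = 1.5546, H(Y) = 1.5546, H(X,Y) = 3.0850
H(X|Y) = 1.5304, H(Y|X) = 1.5304

Verification:
H(X) - H(X|Y) = 1.5546 - 1.5304 = 0.0242
H(Y) - H(Y|X) = 1.5546 - 1.5304 = 0.0242
H(X) + H(Y) - H(X,Y) = 1.5546 + 1.5546 - 3.0850 = 0.0242

All forms give I(X;Y) = 0.0242 bits. ✓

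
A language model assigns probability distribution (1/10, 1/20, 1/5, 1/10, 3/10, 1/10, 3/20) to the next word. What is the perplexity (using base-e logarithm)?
6.0995

Perplexity is e^H (or exp(H) for natural log).

First, H = -Σ p log p = 1.8082 nats
Perplexity = e^1.8082 = 6.0995

Interpretation: The model's uncertainty is equivalent to choosing uniformly among 6.1 options.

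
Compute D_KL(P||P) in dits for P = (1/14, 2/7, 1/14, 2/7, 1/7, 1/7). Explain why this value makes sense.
0.0000 dits

KL divergence satisfies the Gibbs inequality: D_KL(P||Q) ≥ 0 for all distributions P, Q.

D_KL(P||Q) = Σ p(x) log(p(x)/q(x))
Each term is p(x) × log_10(p(x)/p(x)) = p(x) × log_10(1) = 0, so the sum is 0.
D_KL(P||Q) = 0.0000 dits

When P = Q, the KL divergence is exactly 0, as there is no 'divergence' between identical distributions.

This non-negativity is a fundamental property: relative entropy cannot be negative because it measures how different Q is from P.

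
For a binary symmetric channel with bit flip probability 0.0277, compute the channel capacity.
0.8173 bits

For a binary symmetric channel (BSC) with error probability p:
Capacity C = 1 - H(p) bits per symbol

where H(p) = -p log₂(p) - (1-p) log₂(1-p) is the binary entropy function.

H(0.0277) = 0.1827 bits
C = 1 - 0.1827 = 0.8173 bits per symbol

This means we can reliably transmit up to 0.8173 bits of information per channel use.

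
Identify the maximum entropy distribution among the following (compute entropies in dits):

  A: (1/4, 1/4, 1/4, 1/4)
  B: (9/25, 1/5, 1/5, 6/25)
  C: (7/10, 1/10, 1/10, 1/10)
A

For a discrete distribution over n outcomes, entropy is maximized by the uniform distribution.

Computing entropies:
H(A) = 0.6021 dits
H(B) = 0.5881 dits
H(C) = 0.4084 dits

The uniform distribution (where all probabilities equal 1/4) achieves the maximum entropy of log_10(4) = 0.6021 dits.

Distribution A has the highest entropy.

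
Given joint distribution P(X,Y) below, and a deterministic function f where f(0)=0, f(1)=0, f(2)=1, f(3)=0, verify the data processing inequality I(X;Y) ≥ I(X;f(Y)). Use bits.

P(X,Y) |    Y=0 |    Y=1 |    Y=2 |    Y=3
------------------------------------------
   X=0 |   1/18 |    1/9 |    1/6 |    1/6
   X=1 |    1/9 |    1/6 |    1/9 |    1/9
I(X;Y) = 0.0378, I(X;f(Y)) = 0.0112, inequality holds: 0.0378 ≥ 0.0112

Data Processing Inequality: For any Markov chain X → Y → Z, we have I(X;Y) ≥ I(X;Z).

Here Z = f(Y) is a deterministic function of Y, forming X → Y → Z.

Original I(X;Y) = 0.0378 bits

After applying f:
P(X,Z) where Z=f(Y):
- P(X,Z=0) = P(X,Y=0) + P(X,Y=1) + P(X,Y=3)
- P(X,Z=1) = P(X,Y=2)

I(X;Z) = I(X;f(Y)) = 0.0112 bits

Verification: 0.0378 ≥ 0.0112 ✓

Information cannot be created by processing; the function f can only lose information about X.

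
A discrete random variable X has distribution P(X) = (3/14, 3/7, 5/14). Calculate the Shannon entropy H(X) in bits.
1.5306 bits

Shannon entropy is H(X) = -Σ p(x) log p(x).

For P = (3/14, 3/7, 5/14):
H = -3/14 × log_2(3/14) -3/7 × log_2(3/7) -5/14 × log_2(5/14)
H = 1.5306 bits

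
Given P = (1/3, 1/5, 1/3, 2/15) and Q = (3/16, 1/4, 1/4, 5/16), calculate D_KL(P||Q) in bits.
0.1868 bits

KL divergence: D_KL(P||Q) = Σ p(x) log(p(x)/q(x))

Computing term by term:
  x=0: 1/3 × log_2[(1/3)/(3/16)] = 1/3 × 0.8301 = 0.2767
  x=1: 1/5 × log_2[(1/5)/(1/4)] = 1/5 × -0.3219 = -0.0644
  x=2: 1/3 × log_2[(1/3)/(1/4)] = 1/3 × 0.4150 = 0.1383
  x=3: 2/15 × log_2[(2/15)/(5/16)] = 2/15 × -1.2288 = -0.1638

D_KL(P||Q) = 0.1868 bits

Note: KL divergence is always non-negative and equals 0 iff P = Q.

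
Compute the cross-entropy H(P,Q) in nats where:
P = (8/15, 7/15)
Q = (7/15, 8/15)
0.6998 nats

Cross-entropy: H(P,Q) = -Σ p(x) log q(x)

Alternatively: H(P,Q) = H(P) + D_KL(P||Q)
H(P) = 0.6909 nats
D_KL(P||Q) = 0.0089 nats

H(P,Q) = 0.6909 + 0.0089 = 0.6998 nats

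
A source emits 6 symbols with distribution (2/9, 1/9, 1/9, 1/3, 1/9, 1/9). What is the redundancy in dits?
0.0498 dits

Redundancy measures how far a source is from maximum entropy:
R = H_max - H(X)

Maximum entropy for 6 symbols: H_max = log_10(6) = 0.7782 dits
Actual entropy: H(X) = 0.7283 dits
Redundancy: R = 0.7782 - 0.7283 = 0.0498 dits

This redundancy represents potential for compression: the source could be compressed by 0.0498 dits per symbol.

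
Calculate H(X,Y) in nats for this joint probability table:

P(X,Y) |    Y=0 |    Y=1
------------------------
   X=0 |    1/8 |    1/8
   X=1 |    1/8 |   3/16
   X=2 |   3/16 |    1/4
1.7541 nats

Joint entropy is H(X,Y) = -Σ_{x,y} p(x,y) log p(x,y).

Summing over all non-zero entries:
H(X,Y) = -[1/8·log_e(1/8) + 1/8·log_e(1/8) + 1/8·log_e(1/8) + 3/16·log_e(3/16) + 3/16·log_e(3/16) + 1/4·log_e(1/4)]
H(X,Y) = 1.7541 nats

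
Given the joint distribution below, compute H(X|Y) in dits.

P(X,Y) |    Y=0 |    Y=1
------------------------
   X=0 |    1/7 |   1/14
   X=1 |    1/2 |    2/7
0.2255 dits

Using the chain rule: H(X|Y) = H(X,Y) - H(Y)

First, compute H(X,Y) = 0.5086 dits

Marginal P(Y) = (9/14, 5/14)
H(Y) = 0.2831 dits

H(X|Y) = H(X,Y) - H(Y) = 0.5086 - 0.2831 = 0.2255 dits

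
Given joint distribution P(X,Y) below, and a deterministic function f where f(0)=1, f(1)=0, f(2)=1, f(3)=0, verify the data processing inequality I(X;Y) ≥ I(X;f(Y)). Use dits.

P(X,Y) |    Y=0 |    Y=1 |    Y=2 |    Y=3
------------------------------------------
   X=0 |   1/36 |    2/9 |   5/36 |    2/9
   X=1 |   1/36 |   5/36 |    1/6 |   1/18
I(X;Y) = 0.0172, I(X;f(Y)) = 0.0115, inequality holds: 0.0172 ≥ 0.0115

Data Processing Inequality: For any Markov chain X → Y → Z, we have I(X;Y) ≥ I(X;Z).

Here Z = f(Y) is a deterministic function of Y, forming X → Y → Z.

Original I(X;Y) = 0.0172 dits

After applying f:
P(X,Z) where Z=f(Y):
- P(X,Z=0) = P(X,Y=1) + P(X,Y=3)
- P(X,Z=1) = P(X,Y=0) + P(X,Y=2)

I(X;Z) = I(X;f(Y)) = 0.0115 dits

Verification: 0.0172 ≥ 0.0115 ✓

Information cannot be created by processing; the function f can only lose information about X.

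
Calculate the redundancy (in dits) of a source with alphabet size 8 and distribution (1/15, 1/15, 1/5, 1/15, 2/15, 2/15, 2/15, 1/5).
0.0383 dits

Redundancy measures how far a source is from maximum entropy:
R = H_max - H(X)

Maximum entropy for 8 symbols: H_max = log_10(8) = 0.9031 dits
Actual entropy: H(X) = 0.8648 dits
Redundancy: R = 0.9031 - 0.8648 = 0.0383 dits

This redundancy represents potential for compression: the source could be compressed by 0.0383 dits per symbol.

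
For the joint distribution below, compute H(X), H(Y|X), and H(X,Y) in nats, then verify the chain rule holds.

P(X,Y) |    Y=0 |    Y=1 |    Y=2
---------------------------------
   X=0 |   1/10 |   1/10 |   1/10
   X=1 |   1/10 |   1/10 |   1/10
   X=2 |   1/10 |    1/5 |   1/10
H(X,Y) = 2.1640, H(X) = 1.0889, H(Y|X) = 1.0751 (all in nats)

Chain rule: H(X,Y) = H(X) + H(Y|X)

Left side — joint entropy directly:
H(X,Y) = -Σ p(x,y) log p(x,y) = 2.1640 nats

Right side — compute H(Y|X) from the conditional distributions:
P(X) = (3/10, 3/10, 2/5), so H(X) = 1.0889 nats
H(Y|X) = Σ_x P(X=x) · H(Y|X=x):
  P(Y|X=0) = (1/3, 1/3, 1/3), H(Y|X=0) = 1.0986, weight P(X=0) = 3/10
  P(Y|X=1) = (1/3, 1/3, 1/3), H(Y|X=1) = 1.0986, weight P(X=1) = 3/10
  P(Y|X=2) = (1/4, 1/2, 1/4), H(Y|X=2) = 1.0397, weight P(X=2) = 2/5
H(Y|X) = 1.0751 nats

H(X) + H(Y|X) = 1.0889 + 1.0751 = 2.1640 nats

Both sides equal 2.1640 nats. ✓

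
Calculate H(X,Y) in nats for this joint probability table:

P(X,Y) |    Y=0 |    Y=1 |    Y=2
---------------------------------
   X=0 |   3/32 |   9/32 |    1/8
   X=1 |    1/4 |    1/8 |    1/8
1.7051 nats

Joint entropy is H(X,Y) = -Σ_{x,y} p(x,y) log p(x,y).

Summing over all non-zero entries:
H(X,Y) = -[3/32·log_e(3/32) + 9/32·log_e(9/32) + 1/8·log_e(1/8) + 1/4·log_e(1/4) + 1/8·log_e(1/8) + 1/8·log_e(1/8)]
H(X,Y) = 1.7051 nats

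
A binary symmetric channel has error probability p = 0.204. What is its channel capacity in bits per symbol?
0.2701 bits

For a binary symmetric channel (BSC) with error probability p:
Capacity C = 1 - H(p) bits per symbol

where H(p) = -p log₂(p) - (1-p) log₂(1-p) is the binary entropy function.

H(0.204) = 0.7299 bits
C = 1 - 0.7299 = 0.2701 bits per symbol

This means we can reliably transmit up to 0.2701 bits of information per channel use.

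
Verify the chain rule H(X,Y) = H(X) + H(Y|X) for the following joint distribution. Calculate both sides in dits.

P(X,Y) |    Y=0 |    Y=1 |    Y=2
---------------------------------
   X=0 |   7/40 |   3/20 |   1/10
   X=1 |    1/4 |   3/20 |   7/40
H(X,Y) = 0.7626, H(X) = 0.2961, H(Y|X) = 0.4665 (all in dits)

Chain rule: H(X,Y) = H(X) + H(Y|X)

Left side — joint entropy directly:
H(X,Y) = -Σ p(x,y) log p(x,y) = 0.7626 dits

Right side — compute H(Y|X) from the conditional distributions:
P(X) = (17/40, 23/40), so H(X) = 0.2961 dits
H(Y|X) = Σ_x P(X=x) · H(Y|X=x):
  P(Y|X=0) = (7/17, 6/17, 4/17), H(Y|X=0) = 0.4662, weight P(X=0) = 17/40
  P(Y|X=1) = (10/23, 6/23, 7/23), H(Y|X=1) = 0.4667, weight P(X=1) = 23/40
H(Y|X) = 0.4665 dits

H(X) + H(Y|X) = 0.2961 + 0.4665 = 0.7626 dits

Both sides equal 0.7626 dits. ✓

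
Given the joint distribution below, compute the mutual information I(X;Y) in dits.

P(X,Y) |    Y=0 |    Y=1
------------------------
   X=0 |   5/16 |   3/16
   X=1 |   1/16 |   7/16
0.0618 dits

Mutual information: I(X;Y) = H(X) + H(Y) - H(X,Y)

Marginals:
P(X) = (1/2, 1/2), H(X) = 0.3010 dits
P(Y) = (3/8, 5/8), H(Y) = 0.2873 dits

Joint entropy: H(X,Y) = 0.5265 dits

I(X;Y) = 0.3010 + 0.2873 - 0.5265 = 0.0618 dits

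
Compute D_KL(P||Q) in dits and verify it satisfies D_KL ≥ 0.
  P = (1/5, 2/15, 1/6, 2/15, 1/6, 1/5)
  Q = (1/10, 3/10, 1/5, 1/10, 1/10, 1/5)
0.0537 dits

KL divergence satisfies the Gibbs inequality: D_KL(P||Q) ≥ 0 for all distributions P, Q.

D_KL(P||Q) = Σ p(x) log(p(x)/q(x))
Term by term:
  x=0: 1/5 × log_10[(1/5)/(1/10)] = 0.0602
  x=1: 2/15 × log_10[(2/15)/(3/10)] = -0.0470
  x=2: 1/6 × log_10[(1/6)/(1/5)] = -0.0132
  x=3: 2/15 × log_10[(2/15)/(1/10)] = 0.0167
  x=4: 1/6 × log_10[(1/6)/(1/10)] = 0.0370
  x=5: 1/5 × log_10[(1/5)/(1/5)] = 0.0000
D_KL(P||Q) = 0.0537 dits

D_KL(P||Q) = 0.0537 ≥ 0 ✓

This non-negativity is a fundamental property: relative entropy cannot be negative because it measures how different Q is from P.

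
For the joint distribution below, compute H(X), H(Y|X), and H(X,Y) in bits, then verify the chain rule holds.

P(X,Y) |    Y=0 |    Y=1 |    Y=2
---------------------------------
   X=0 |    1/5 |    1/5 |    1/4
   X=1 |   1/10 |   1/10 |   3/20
H(X,Y) = 2.5037, H(X) = 0.9341, H(Y|X) = 1.5696 (all in bits)

Chain rule: H(X,Y) = H(X) + H(Y|X)

Left side — joint entropy directly:
H(X,Y) = -Σ p(x,y) log p(x,y) = 2.5037 bits

Right side — compute H(Y|X) from the conditional distributions:
P(X) = (13/20, 7/20), so H(X) = 0.9341 bits
H(Y|X) = Σ_x P(X=x) · H(Y|X=x):
  P(Y|X=0) = (4/13, 4/13, 5/13), H(Y|X=0) = 1.5766, weight P(X=0) = 13/20
  P(Y|X=1) = (2/7, 2/7, 3/7), H(Y|X=1) = 1.5567, weight P(X=1) = 7/20
H(Y|X) = 1.5696 bits

H(X) + H(Y|X) = 0.9341 + 1.5696 = 2.5037 bits

Both sides equal 2.5037 bits. ✓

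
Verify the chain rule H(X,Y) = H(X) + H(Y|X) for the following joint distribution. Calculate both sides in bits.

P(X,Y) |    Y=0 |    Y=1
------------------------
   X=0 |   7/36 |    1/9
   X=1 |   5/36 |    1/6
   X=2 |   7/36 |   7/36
H(X,Y) = 2.5568, H(X) = 1.5752, H(Y|X) = 0.9816 (all in bits)

Chain rule: H(X,Y) = H(X) + H(Y|X)

Left side — joint entropy directly:
H(X,Y) = -Σ p(x,y) log p(x,y) = 2.5568 bits

Right side — compute H(Y|X) from the conditional distributions:
P(X) = (11/36, 11/36, 7/18), so H(X) = 1.5752 bits
H(Y|X) = Σ_x P(X=x) · H(Y|X=x):
  P(Y|X=0) = (7/11, 4/11), H(Y|X=0) = 0.9457, weight P(X=0) = 11/36
  P(Y|X=1) = (5/11, 6/11), H(Y|X=1) = 0.9940, weight P(X=1) = 11/36
  P(Y|X=2) = (1/2, 1/2), H(Y|X=2) = 1.0000, weight P(X=2) = 7/18
H(Y|X) = 0.9816 bits

H(X) + H(Y|X) = 1.5752 + 0.9816 = 2.5568 bits

Both sides equal 2.5568 bits. ✓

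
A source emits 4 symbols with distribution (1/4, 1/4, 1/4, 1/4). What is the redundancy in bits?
0.0000 bits

Redundancy measures how far a source is from maximum entropy:
R = H_max - H(X)

Maximum entropy for 4 symbols: H_max = log_2(4) = 2.0000 bits
Actual entropy: H(X) = 2.0000 bits
Redundancy: R = 2.0000 - 2.0000 = 0.0000 bits

This redundancy represents potential for compression: the source could be compressed by 0.0000 bits per symbol.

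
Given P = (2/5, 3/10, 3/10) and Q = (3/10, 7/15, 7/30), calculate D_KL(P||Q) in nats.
0.0579 nats

KL divergence: D_KL(P||Q) = Σ p(x) log(p(x)/q(x))

Computing term by term:
  x=0: 2/5 × log_e[(2/5)/(3/10)] = 2/5 × 0.2877 = 0.1151
  x=1: 3/10 × log_e[(3/10)/(7/15)] = 3/10 × -0.4418 = -0.1325
  x=2: 3/10 × log_e[(3/10)/(7/30)] = 3/10 × 0.2513 = 0.0754

D_KL(P||Q) = 0.0579 nats

Note: KL divergence is always non-negative and equals 0 iff P = Q.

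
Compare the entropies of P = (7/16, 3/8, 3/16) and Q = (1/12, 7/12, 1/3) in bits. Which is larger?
P

Computing entropies in bits:
H(P) = 1.5052
H(Q) = 1.2807

Distribution P has higher entropy.

Intuition: The distribution closer to uniform (more spread out) has higher entropy.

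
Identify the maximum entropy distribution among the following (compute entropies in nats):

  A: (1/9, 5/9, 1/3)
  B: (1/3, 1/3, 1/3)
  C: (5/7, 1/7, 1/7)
B

For a discrete distribution over n outcomes, entropy is maximized by the uniform distribution.

Computing entropies:
H(A) = 0.9369 nats
H(B) = 1.0986 nats
H(C) = 0.7963 nats

The uniform distribution (where all probabilities equal 1/3) achieves the maximum entropy of log_e(3) = 1.0986 nats.

Distribution B has the highest entropy.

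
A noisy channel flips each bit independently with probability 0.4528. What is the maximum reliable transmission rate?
0.0064 bits

For a binary symmetric channel (BSC) with error probability p:
Capacity C = 1 - H(p) bits per symbol

where H(p) = -p log₂(p) - (1-p) log₂(1-p) is the binary entropy function.

H(0.4528) = 0.9936 bits
C = 1 - 0.9936 = 0.0064 bits per symbol

This means we can reliably transmit up to 0.0064 bits of information per channel use.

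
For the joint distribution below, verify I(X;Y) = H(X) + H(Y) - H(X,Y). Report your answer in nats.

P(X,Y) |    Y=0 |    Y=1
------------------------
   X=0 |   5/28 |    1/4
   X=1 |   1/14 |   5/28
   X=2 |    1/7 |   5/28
I(X;Y) = 0.0085 nats

Mutual information has multiple equivalent forms:
- I(X;Y) = H(X) - H(X|Y)
- I(X;Y) = H(Y) - H(Y|X)
- I(X;Y) = H(X) + H(Y) - H(X,Y)

Computing all quantities:
H(X) = 1.0745, H(Y) = 0.6700, H(X,Y) = 1.7360
H(X|Y) = 1.0660, H(Y|X) = 0.6615

Verification:
H(X) - H(X|Y) = 1.0745 - 1.0660 = 0.0085
H(Y) - H(Y|X) = 0.6700 - 0.6615 = 0.0085
H(X) + H(Y) - H(X,Y) = 1.0745 + 0.6700 - 1.7360 = 0.0085

All forms give I(X;Y) = 0.0085 nats. ✓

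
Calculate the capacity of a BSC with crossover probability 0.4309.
0.0138 bits

For a binary symmetric channel (BSC) with error probability p:
Capacity C = 1 - H(p) bits per symbol

where H(p) = -p log₂(p) - (1-p) log₂(1-p) is the binary entropy function.

H(0.4309) = 0.9862 bits
C = 1 - 0.9862 = 0.0138 bits per symbol

This means we can reliably transmit up to 0.0138 bits of information per channel use.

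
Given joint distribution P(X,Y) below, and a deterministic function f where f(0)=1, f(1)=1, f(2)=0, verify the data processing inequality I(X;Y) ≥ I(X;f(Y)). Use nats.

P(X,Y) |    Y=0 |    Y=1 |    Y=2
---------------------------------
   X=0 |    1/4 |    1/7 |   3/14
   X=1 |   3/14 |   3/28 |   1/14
I(X;Y) = 0.0182, I(X;f(Y)) = 0.0178, inequality holds: 0.0182 ≥ 0.0178

Data Processing Inequality: For any Markov chain X → Y → Z, we have I(X;Y) ≥ I(X;Z).

Here Z = f(Y) is a deterministic function of Y, forming X → Y → Z.

Original I(X;Y) = 0.0182 nats

After applying f:
P(X,Z) where Z=f(Y):
- P(X,Z=0) = P(X,Y=2)
- P(X,Z=1) = P(X,Y=0) + P(X,Y=1)

I(X;Z) = I(X;f(Y)) = 0.0178 nats

Verification: 0.0182 ≥ 0.0178 ✓

Information cannot be created by processing; the function f can only lose information about X.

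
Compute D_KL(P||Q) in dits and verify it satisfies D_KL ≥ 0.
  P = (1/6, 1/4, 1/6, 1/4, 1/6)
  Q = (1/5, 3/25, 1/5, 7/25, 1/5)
0.0278 dits

KL divergence satisfies the Gibbs inequality: D_KL(P||Q) ≥ 0 for all distributions P, Q.

D_KL(P||Q) = Σ p(x) log(p(x)/q(x))
Term by term:
  x=0: 1/6 × log_10[(1/6)/(1/5)] = -0.0132
  x=1: 1/4 × log_10[(1/4)/(3/25)] = 0.0797
  x=2: 1/6 × log_10[(1/6)/(1/5)] = -0.0132
  x=3: 1/4 × log_10[(1/4)/(7/25)] = -0.0123
  x=4: 1/6 × log_10[(1/6)/(1/5)] = -0.0132
D_KL(P||Q) = 0.0278 dits

D_KL(P||Q) = 0.0278 ≥ 0 ✓

This non-negativity is a fundamental property: relative entropy cannot be negative because it measures how different Q is from P.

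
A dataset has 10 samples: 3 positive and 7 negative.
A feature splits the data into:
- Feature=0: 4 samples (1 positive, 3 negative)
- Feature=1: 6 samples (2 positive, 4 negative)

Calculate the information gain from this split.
0.0058 bits

Information Gain = H(Y) - H(Y|Feature)

Before split:
P(positive) = 3/10 = 0.3000
H(Y) = 0.8813 bits

After split:
Feature=0: H = 0.8113 bits (weight = 4/10)
Feature=1: H = 0.9183 bits (weight = 6/10)
H(Y|Feature) = (4/10)×0.8113 + (6/10)×0.9183 = 0.8755 bits

Information Gain = 0.8813 - 0.8755 = 0.0058 bits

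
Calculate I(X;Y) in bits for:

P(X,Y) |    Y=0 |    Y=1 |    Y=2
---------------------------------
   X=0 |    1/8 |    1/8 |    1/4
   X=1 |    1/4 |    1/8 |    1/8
0.0613 bits

Mutual information: I(X;Y) = H(X) + H(Y) - H(X,Y)

Marginals:
P(X) = (1/2, 1/2), H(X) = 1.0000 bits
P(Y) = (3/8, 1/4, 3/8), H(Y) = 1.5613 bits

Joint entropy: H(X,Y) = 2.5000 bits

I(X;Y) = 1.0000 + 1.5613 - 2.5000 = 0.0613 bits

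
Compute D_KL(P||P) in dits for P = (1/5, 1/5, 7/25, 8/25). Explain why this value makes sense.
0.0000 dits

KL divergence satisfies the Gibbs inequality: D_KL(P||Q) ≥ 0 for all distributions P, Q.

D_KL(P||Q) = Σ p(x) log(p(x)/q(x))
Each term is p(x) × log_10(p(x)/p(x)) = p(x) × log_10(1) = 0, so the sum is 0.
D_KL(P||Q) = 0.0000 dits

When P = Q, the KL divergence is exactly 0, as there is no 'divergence' between identical distributions.

This non-negativity is a fundamental property: relative entropy cannot be negative because it measures how different Q is from P.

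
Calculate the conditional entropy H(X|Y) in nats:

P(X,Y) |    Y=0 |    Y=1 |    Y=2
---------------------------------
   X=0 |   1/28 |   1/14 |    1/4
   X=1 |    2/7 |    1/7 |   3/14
0.5690 nats

Using the chain rule: H(X|Y) = H(X,Y) - H(Y)

First, compute H(X,Y) = 1.6201 nats

Marginal P(Y) = (9/28, 3/14, 13/28)
H(Y) = 1.0511 nats

H(X|Y) = H(X,Y) - H(Y) = 1.6201 - 1.0511 = 0.5690 nats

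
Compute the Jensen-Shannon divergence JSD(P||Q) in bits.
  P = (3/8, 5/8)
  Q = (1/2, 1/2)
0.0115 bits

Jensen-Shannon divergence is:
JSD(P||Q) = 0.5 × D_KL(P||M) + 0.5 × D_KL(Q||M)
where M = 0.5 × (P + Q) is the mixture distribution.

M = 0.5 × (3/8, 5/8) + 0.5 × (1/2, 1/2) = (7/16, 9/16)

D_KL(P||M) = 0.0116 bits
D_KL(Q||M) = 0.0114 bits

JSD(P||Q) = 0.5 × 0.0116 + 0.5 × 0.0114 = 0.0115 bits

Unlike KL divergence, JSD is symmetric and bounded: 0 ≤ JSD ≤ log(2).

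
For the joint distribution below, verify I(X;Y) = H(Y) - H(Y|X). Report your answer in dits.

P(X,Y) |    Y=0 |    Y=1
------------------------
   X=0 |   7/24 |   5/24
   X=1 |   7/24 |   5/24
I(X;Y) = 0.0000 dits

Mutual information has multiple equivalent forms:
- I(X;Y) = H(X) - H(X|Y)
- I(X;Y) = H(Y) - H(Y|X)
- I(X;Y) = H(X) + H(Y) - H(X,Y)

Computing all quantities:
H(X) = 0.3010, H(Y) = 0.2950, H(X,Y) = 0.5960
H(X|Y) = 0.3010, H(Y|X) = 0.2950

Verification:
H(X) - H(X|Y) = 0.3010 - 0.3010 = 0.0000
H(Y) - H(Y|X) = 0.2950 - 0.2950 = 0.0000
H(X) + H(Y) - H(X,Y) = 0.3010 + 0.2950 - 0.5960 = 0.0000

All forms give I(X;Y) = 0.0000 dits. ✓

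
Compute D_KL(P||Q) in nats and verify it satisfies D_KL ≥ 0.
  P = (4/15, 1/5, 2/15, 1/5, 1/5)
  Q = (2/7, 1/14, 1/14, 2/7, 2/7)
0.1281 nats

KL divergence satisfies the Gibbs inequality: D_KL(P||Q) ≥ 0 for all distributions P, Q.

D_KL(P||Q) = Σ p(x) log(p(x)/q(x))
Term by term:
  x=0: 4/15 × log_e[(4/15)/(2/7)] = -0.0184
  x=1: 1/5 × log_e[(1/5)/(1/14)] = 0.2059
  x=2: 2/15 × log_e[(2/15)/(1/14)] = 0.0832
  x=3: 1/5 × log_e[(1/5)/(2/7)] = -0.0713
  x=4: 1/5 × log_e[(1/5)/(2/7)] = -0.0713
D_KL(P||Q) = 0.1281 nats

D_KL(P||Q) = 0.1281 ≥ 0 ✓

This non-negativity is a fundamental property: relative entropy cannot be negative because it measures how different Q is from P.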